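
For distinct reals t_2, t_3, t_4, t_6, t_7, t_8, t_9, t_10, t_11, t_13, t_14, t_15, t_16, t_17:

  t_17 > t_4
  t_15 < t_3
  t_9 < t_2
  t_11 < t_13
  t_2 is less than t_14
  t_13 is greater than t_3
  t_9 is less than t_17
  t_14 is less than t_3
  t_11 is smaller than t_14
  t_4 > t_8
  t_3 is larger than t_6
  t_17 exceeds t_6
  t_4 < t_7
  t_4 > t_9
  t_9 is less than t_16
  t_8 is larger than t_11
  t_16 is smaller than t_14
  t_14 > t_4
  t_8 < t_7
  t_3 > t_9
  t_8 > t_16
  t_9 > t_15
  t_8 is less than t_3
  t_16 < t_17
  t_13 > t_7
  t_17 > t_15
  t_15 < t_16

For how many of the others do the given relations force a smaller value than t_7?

6

From t_7 the given relations immediately reach t_8, t_4.
From those, t_9, t_16, t_11 — 5 in total.
From those, t_15 — 6 in total.
No other element is forced below t_7 by the given relations, so the count is 6.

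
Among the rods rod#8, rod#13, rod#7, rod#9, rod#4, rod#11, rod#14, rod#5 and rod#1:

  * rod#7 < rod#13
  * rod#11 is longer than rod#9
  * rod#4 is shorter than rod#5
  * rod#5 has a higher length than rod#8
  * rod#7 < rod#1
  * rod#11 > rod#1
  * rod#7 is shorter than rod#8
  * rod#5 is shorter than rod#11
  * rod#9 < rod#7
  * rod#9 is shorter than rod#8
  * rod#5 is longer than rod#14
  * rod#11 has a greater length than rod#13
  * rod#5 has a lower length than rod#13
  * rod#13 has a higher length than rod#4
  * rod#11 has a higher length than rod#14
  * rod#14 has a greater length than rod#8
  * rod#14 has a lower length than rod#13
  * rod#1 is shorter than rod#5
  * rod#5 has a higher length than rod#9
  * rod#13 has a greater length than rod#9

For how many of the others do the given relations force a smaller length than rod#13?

From rod#13 the given relations immediately reach rod#9, rod#4, rod#7, rod#14, rod#5.
From those, rod#8, rod#1 — 7 in total.
No other element is forced below rod#13 by the given relations, so the count is 7.

7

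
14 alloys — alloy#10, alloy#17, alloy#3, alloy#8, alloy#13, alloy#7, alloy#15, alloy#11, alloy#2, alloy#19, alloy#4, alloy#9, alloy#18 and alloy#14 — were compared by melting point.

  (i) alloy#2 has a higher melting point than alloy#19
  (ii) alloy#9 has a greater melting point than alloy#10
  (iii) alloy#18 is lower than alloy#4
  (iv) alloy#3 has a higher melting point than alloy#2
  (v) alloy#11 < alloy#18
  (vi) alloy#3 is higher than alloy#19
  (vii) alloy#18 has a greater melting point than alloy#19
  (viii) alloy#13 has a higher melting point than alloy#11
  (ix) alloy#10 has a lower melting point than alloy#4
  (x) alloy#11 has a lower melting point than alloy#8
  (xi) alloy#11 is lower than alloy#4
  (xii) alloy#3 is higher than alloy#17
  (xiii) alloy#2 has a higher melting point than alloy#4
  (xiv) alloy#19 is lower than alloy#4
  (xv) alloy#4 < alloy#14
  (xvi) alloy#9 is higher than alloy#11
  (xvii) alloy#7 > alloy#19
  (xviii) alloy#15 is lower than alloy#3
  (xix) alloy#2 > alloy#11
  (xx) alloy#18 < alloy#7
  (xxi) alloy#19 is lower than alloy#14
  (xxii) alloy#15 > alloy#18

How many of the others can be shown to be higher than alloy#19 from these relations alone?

Directly above alloy#19: alloy#18, alloy#7, alloy#4, alloy#14, alloy#2, alloy#3.
One step further: alloy#15 (7 so far).
Nothing else is reachable above alloy#19; 7 in all.

7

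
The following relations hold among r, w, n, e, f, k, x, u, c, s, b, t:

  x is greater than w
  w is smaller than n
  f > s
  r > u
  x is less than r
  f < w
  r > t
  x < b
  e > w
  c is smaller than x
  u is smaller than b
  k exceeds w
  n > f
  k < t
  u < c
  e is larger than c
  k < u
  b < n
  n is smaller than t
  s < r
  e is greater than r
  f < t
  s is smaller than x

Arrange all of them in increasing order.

s < f < w < k < u < c < x < b < n < t < r < e

Each adjacent pair is fixed by a given relation: s < f; f < w; w < k; k < u; u < c; c < x; x < b; b < n; n < t; t < r; r < e. Chaining them end to end gives the full order.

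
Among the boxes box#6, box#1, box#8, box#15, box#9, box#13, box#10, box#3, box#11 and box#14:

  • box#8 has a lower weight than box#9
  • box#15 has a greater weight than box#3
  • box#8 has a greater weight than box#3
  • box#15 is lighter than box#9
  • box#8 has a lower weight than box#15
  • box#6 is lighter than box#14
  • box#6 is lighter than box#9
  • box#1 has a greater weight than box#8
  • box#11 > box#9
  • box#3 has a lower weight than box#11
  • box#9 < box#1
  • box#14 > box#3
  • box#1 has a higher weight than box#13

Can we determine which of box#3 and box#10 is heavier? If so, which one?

undetermined

Following every chain through box#3: above box#3 we get box#14, box#8, box#15, box#9, box#1, box#11.
box#10 is not reached, and no chain runs the other way from box#10 to box#3.
So the given relations leave the order of box#3 and box#10 undetermined.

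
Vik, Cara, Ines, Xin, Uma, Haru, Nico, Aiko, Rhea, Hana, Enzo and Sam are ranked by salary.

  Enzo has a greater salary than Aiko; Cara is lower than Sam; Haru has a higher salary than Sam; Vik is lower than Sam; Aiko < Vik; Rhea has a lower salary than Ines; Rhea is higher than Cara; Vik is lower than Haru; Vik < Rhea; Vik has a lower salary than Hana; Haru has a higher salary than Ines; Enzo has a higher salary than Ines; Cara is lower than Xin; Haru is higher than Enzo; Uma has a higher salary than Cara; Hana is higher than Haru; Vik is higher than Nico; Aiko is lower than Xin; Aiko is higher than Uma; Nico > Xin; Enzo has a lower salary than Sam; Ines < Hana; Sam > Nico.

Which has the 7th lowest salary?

Rhea

The consecutive relations fix a unique order: Cara < Uma < Aiko < Xin < Nico < Vik < Rhea < Ines < Enzo < Sam < Haru < Hana.
Counting 7 from the smallest end gives Rhea.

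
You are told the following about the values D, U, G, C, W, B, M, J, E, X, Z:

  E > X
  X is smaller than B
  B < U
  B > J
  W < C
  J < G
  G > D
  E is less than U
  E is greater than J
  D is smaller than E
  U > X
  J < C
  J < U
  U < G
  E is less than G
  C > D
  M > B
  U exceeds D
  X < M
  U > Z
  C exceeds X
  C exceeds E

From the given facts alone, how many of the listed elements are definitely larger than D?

From D the given relations immediately reach E, C, U, G.
Nothing else is reachable above D; 4 in all.

4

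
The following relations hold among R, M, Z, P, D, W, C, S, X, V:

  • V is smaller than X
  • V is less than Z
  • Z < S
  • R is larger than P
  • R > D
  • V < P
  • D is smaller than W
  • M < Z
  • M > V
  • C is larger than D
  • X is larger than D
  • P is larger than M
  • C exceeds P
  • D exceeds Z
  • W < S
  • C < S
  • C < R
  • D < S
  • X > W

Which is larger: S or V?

V < M and M < Z give V < Z.
Then Z < D extends the chain to D.
With D < W: V < M < Z < D < W.
With W < S: V < M < Z < D < W < S.
So V < S; S is the larger of the two.

S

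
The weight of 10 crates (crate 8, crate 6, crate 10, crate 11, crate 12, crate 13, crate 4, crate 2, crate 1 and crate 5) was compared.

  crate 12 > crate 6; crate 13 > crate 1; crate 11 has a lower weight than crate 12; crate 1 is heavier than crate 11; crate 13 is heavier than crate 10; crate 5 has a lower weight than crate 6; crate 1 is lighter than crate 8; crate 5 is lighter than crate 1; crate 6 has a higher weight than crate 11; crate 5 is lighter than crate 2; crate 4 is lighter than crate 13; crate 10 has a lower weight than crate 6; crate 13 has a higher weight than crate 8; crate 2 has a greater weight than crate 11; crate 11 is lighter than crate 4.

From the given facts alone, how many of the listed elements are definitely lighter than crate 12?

Directly below crate 12: crate 11, crate 6.
One step further: crate 5, crate 10 (4 so far).
Nothing else is reachable below crate 12; 4 in all.

4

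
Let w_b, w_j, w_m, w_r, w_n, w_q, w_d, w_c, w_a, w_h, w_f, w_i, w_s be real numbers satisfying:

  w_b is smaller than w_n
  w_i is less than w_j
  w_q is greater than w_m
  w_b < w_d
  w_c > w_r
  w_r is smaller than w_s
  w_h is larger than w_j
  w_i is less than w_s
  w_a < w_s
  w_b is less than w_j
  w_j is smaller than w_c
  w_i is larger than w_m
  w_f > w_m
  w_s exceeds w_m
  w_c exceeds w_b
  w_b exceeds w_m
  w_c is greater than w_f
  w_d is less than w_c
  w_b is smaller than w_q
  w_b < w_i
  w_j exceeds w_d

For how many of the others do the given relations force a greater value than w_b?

8

The elements the relations force above w_b are w_n, w_q, w_d, w_i, w_j, w_h, w_s, w_c — no chain reaches any other.
That is 8.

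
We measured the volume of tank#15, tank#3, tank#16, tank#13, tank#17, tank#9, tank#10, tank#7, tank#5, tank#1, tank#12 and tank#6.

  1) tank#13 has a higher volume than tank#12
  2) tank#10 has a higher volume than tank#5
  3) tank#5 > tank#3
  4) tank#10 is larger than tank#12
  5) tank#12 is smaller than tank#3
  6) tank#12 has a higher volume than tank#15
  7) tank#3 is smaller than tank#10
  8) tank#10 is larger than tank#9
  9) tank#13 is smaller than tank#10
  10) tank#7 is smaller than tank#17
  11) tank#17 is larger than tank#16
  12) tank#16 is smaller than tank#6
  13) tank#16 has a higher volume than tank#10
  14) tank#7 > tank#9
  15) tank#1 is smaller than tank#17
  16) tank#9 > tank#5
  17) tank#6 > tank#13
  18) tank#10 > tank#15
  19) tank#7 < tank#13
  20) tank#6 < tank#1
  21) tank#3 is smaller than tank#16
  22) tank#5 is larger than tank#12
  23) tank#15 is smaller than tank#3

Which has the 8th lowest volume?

tank#10

Chaining the given pairs: tank#15 < tank#12 < tank#3 < tank#5 < tank#9 < tank#7 < tank#13 < tank#10 < tank#16 < tank#6 < tank#1 < tank#17.
The 8th smallest is tank#10.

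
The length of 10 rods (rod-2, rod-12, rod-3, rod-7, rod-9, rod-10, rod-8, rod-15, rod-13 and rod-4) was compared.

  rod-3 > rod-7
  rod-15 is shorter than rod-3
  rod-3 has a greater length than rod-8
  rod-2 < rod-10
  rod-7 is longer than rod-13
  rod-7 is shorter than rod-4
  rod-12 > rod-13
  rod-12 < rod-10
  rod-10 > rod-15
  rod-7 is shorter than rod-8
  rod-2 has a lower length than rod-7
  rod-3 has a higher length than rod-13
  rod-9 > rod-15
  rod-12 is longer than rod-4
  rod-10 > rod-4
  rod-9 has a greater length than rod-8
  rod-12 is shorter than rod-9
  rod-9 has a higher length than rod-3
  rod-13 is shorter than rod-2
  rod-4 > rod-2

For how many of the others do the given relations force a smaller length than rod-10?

6

The elements the relations force below rod-10 are rod-13, rod-15, rod-2, rod-7, rod-4, rod-12 — no chain reaches any other.
That is 6.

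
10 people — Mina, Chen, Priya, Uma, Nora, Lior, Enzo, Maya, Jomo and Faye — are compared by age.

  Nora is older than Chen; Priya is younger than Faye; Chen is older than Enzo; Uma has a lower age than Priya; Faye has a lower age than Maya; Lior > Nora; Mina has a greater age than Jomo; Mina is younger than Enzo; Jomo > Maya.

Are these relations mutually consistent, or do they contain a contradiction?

The single ordering Uma < Priya < Faye < Maya < Jomo < Mina < Enzo < Chen < Nora < Lior satisfies every listed relation, so no contradiction arises.

consistent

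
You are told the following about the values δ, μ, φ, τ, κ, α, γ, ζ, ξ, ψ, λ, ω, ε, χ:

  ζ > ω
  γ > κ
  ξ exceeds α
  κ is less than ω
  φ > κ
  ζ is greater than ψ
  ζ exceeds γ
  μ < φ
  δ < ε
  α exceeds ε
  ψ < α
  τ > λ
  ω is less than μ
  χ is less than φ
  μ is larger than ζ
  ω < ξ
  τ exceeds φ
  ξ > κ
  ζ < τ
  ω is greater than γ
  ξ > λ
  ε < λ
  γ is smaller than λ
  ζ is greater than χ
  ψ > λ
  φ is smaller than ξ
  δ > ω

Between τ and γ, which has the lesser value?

Following the relations from γ: γ < ω < δ < ε < λ < ψ < ζ < μ < φ < τ.
So γ < τ; γ is the smaller of the two.

γ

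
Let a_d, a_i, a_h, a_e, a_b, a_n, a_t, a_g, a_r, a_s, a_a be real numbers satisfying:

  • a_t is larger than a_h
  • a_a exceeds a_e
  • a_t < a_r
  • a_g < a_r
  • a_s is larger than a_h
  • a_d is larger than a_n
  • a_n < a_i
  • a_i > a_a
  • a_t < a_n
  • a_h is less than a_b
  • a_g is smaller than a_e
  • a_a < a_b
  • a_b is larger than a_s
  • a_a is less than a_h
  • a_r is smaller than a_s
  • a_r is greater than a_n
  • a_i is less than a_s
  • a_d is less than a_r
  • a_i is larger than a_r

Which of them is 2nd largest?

Chaining the given pairs: a_g < a_e < a_a < a_h < a_t < a_n < a_d < a_r < a_i < a_s < a_b.
The 2nd largest is a_s.

a_s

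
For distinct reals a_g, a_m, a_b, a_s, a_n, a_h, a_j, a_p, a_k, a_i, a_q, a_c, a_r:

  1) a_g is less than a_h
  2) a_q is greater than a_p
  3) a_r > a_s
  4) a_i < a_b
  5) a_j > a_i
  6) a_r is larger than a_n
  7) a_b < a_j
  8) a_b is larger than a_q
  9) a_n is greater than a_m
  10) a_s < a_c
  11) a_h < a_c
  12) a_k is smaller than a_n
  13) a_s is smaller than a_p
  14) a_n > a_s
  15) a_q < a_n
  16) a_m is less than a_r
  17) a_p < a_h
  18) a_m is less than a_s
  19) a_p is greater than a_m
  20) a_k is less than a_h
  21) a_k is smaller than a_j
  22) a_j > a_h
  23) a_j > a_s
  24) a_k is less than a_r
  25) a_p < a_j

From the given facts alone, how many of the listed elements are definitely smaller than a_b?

Directly below a_b: a_i, a_q.
One step further: a_p (3 so far).
One step further: a_m, a_s (5 so far).
Nothing else is reachable below a_b; 5 in all.

5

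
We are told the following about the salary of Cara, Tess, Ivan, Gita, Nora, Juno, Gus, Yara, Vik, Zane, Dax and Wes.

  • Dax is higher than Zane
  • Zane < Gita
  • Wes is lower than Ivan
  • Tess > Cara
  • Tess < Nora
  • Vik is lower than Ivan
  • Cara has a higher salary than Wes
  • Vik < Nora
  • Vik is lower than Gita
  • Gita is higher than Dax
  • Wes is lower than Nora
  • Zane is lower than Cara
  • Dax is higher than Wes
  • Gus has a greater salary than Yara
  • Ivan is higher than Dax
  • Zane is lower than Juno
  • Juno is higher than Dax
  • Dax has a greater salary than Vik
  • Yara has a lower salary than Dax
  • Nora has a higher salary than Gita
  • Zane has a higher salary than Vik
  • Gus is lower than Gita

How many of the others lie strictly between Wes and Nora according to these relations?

4

Chaining upward from Wes reaches: Cara, Tess, Dax, Gita, Ivan, Juno.
Chaining downward from Nora reaches: Yara, Vik, Zane, Cara, Tess, Gus, Dax, Gita.
Strictly between Wes and Nora are those in both lists: Cara, Tess, Dax, Gita — 4 elements.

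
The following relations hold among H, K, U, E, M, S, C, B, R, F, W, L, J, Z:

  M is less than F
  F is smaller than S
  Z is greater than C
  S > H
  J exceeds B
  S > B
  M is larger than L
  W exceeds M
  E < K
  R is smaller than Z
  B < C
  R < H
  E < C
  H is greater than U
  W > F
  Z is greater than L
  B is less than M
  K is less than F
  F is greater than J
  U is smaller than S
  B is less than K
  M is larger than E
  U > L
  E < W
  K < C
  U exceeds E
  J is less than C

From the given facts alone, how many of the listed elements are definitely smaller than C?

Directly below C: B, E, K, J.
No other element is forced below C by the given relations, so the count is 4.

4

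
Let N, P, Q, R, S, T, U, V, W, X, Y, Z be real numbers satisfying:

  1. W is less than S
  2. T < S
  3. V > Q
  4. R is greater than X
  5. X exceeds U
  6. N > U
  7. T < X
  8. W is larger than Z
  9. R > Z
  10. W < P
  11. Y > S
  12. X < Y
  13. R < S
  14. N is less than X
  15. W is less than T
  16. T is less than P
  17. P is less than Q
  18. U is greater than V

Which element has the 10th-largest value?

T

The consecutive relations fix a unique order: Z < W < T < P < Q < V < U < N < X < R < S < Y.
Counting 10 from the largest end gives T.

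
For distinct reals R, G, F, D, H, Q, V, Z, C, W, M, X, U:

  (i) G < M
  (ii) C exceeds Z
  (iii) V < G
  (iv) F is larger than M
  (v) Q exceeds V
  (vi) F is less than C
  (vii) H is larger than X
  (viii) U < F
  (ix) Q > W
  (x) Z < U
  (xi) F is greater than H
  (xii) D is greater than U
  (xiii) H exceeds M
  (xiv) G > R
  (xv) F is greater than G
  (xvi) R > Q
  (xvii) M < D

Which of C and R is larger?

C

R < G and G < M give R < M.
With M < H: R < G < M < H.
Then H < F extends the chain to F.
Then F < C extends the chain to C.
So R < C; C is the larger of the two.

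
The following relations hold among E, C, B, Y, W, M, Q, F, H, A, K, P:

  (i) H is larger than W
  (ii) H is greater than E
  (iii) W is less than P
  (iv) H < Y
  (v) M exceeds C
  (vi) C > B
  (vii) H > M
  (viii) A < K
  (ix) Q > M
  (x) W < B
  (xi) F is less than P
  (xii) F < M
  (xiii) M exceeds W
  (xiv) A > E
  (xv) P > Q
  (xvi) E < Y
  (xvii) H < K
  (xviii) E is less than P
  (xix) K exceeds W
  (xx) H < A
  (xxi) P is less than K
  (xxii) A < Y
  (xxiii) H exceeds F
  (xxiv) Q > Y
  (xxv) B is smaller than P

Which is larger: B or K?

K

The relevant relations are B < C; C < M; M < H; H < A; A < Y; Y < Q; Q < P; P < K.
Together: B < C < M < H < A < Y < Q < P < K.
So B < K; K is the larger of the two.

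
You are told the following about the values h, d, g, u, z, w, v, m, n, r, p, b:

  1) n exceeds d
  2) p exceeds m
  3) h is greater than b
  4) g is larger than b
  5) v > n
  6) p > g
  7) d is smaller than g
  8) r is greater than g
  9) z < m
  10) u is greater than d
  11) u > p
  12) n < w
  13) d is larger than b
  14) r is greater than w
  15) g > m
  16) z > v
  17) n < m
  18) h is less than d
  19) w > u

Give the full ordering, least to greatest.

Nothing is placed below b, so it is least; from there b < h; h < d; d < n; n < v; v < z; z < m; m < g; g < p; p < u; u < w; w < r, each given directly.

b < h < d < n < v < z < m < g < p < u < w < r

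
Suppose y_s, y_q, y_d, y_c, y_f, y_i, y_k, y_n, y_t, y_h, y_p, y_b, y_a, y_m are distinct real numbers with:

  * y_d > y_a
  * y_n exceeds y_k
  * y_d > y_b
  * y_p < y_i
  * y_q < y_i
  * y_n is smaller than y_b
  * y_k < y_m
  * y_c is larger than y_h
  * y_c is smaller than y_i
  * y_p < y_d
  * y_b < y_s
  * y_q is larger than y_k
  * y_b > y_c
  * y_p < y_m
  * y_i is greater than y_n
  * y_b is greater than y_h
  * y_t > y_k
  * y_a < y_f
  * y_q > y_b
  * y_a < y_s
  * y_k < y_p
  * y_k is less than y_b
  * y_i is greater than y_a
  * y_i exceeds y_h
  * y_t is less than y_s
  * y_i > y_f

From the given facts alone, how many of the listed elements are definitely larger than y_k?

9

From y_k the given relations immediately reach y_n, y_p, y_b, y_t, y_q, y_m.
From those, y_s, y_i, y_d — 9 in total.
No other element is forced above y_k by the given relations, so the count is 9.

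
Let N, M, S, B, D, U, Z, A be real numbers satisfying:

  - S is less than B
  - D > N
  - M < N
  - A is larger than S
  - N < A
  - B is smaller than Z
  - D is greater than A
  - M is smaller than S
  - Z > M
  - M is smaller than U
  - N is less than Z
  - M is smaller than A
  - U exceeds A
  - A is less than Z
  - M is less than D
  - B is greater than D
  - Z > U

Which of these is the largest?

M is not greatest since M < N; N is not greatest since N < D; S is not greatest since S < A; A is not greatest since A < D; D is not greatest since D < B; U is not greatest since U < Z; B is not greatest since B < Z.
Only Z has nothing above it, so Z is the largest.

Z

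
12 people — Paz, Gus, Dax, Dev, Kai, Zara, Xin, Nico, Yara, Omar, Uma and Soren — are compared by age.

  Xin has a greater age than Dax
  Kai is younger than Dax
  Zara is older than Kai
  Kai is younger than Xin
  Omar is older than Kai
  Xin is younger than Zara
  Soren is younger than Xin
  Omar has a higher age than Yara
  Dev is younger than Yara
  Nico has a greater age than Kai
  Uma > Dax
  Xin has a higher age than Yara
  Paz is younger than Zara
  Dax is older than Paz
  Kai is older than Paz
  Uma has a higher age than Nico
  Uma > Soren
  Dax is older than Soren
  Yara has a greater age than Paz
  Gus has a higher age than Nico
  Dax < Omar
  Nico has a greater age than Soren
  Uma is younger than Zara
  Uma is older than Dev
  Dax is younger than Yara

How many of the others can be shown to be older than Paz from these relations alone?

9

Directly above Paz: Kai, Dax, Yara, Zara.
One step further: Nico, Xin, Uma, Omar (8 so far).
One step further: Gus (9 so far).
No other element is forced above Paz by the given relations, so the count is 9.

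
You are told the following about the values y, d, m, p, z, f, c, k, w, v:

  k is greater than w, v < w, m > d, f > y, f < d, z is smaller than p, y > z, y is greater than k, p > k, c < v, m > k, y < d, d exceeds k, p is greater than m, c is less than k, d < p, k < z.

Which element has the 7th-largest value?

k

The consecutive relations fix a unique order: c < v < w < k < z < y < f < d < m < p.
The 7th largest is k.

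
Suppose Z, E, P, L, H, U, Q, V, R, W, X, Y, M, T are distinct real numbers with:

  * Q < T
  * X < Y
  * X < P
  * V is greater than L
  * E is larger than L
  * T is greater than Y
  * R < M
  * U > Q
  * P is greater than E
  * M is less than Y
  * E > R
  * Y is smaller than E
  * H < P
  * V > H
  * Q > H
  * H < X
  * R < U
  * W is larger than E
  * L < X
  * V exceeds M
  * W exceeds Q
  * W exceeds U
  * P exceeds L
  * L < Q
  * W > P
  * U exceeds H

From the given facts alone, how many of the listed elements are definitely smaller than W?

10

From W the given relations immediately reach Q, E, U, P.
From those, L, R, H, X, Y — 9 in total.
From those, M — 10 in total.
No other element is forced below W by the given relations, so the count is 10.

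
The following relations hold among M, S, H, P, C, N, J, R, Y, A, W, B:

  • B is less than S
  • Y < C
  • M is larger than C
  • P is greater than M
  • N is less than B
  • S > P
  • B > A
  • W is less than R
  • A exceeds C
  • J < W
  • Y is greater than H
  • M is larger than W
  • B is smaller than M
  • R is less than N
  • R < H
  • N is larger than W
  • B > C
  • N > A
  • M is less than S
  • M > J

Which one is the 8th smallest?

The consecutive relations fix a unique order: J < W < R < H < Y < C < A < N < B < M < P < S.
The 8th smallest is N.

N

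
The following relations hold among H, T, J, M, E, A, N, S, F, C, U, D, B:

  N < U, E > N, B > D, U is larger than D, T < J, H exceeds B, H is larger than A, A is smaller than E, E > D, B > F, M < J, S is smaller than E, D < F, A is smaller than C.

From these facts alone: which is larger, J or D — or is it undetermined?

undetermined

Following every chain through D: above D we get U, E, F, B, H.
J is not reached, and no chain runs the other way from J to D.
So the given relations leave the order of D and J undetermined.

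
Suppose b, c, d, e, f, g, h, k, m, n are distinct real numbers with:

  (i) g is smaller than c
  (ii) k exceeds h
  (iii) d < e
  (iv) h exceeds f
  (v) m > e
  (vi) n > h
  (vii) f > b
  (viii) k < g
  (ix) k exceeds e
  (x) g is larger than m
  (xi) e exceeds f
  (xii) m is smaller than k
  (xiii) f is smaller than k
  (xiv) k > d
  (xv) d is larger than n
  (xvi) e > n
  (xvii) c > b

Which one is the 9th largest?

Piecing the relations together gives one ordering: b < f < h < n < d < e < m < k < g < c.
Counting 9 from the largest end gives f.

f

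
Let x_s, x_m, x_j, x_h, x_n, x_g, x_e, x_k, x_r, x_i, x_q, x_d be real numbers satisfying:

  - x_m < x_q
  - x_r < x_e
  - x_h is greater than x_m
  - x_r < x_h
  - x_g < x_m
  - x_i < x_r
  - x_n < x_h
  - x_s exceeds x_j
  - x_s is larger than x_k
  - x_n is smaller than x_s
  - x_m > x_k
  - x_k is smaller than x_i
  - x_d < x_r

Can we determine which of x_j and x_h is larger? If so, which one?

Following every chain through x_j: above x_j we get x_s.
x_h is not reached, and no chain runs the other way from x_h to x_j.
So the given relations leave the order of x_j and x_h undetermined.

undetermined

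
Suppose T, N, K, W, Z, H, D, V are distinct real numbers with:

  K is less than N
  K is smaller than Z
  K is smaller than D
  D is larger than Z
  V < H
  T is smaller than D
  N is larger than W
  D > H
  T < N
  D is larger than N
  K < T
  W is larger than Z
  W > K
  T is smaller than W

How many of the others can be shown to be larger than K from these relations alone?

5

From K the given relations immediately reach T, Z, W, N, D.
Nothing else is reachable above K; 5 in all.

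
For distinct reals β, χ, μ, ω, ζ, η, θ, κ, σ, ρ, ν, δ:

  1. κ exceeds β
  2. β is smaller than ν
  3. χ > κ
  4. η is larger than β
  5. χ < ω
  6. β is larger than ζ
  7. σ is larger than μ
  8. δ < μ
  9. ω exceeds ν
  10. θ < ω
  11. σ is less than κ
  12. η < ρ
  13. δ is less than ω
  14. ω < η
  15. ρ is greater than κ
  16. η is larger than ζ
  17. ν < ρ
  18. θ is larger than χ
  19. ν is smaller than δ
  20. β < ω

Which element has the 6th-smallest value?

σ

Piecing the relations together gives one ordering: ζ < β < ν < δ < μ < σ < κ < χ < θ < ω < η < ρ.
The 6th smallest is σ.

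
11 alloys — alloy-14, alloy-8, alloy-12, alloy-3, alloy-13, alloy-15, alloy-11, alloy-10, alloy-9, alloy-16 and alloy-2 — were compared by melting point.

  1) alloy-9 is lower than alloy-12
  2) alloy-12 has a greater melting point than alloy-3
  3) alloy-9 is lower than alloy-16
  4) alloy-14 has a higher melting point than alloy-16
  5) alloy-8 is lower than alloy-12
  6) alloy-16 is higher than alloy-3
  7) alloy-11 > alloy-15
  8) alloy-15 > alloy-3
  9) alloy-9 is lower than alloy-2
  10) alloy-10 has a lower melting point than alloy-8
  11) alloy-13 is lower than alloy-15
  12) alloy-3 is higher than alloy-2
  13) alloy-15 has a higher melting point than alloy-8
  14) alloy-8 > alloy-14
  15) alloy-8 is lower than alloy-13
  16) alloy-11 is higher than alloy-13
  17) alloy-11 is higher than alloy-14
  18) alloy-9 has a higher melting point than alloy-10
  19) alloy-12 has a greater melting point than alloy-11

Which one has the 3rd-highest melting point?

Chaining the given pairs: alloy-10 < alloy-9 < alloy-2 < alloy-3 < alloy-16 < alloy-14 < alloy-8 < alloy-13 < alloy-15 < alloy-11 < alloy-12.
The 3rd largest is alloy-15.

alloy-15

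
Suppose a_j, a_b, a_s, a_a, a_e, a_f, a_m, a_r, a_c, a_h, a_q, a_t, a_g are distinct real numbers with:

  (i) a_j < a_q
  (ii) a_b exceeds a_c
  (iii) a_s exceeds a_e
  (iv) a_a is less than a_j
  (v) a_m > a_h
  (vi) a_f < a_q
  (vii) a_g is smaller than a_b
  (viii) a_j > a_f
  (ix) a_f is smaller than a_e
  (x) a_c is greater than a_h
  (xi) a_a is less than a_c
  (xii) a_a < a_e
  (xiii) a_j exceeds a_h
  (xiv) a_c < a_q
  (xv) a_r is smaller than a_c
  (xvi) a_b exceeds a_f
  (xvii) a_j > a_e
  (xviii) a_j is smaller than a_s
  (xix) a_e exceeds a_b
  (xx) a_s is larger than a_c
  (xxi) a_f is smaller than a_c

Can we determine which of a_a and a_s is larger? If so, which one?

a_s

Link the given pairs in sequence: a_a < a_c; a_c < a_b; a_b < a_e; a_e < a_j; a_j < a_s.
Chaining these gives a_a < a_c < a_b < a_e < a_j < a_s.
So a_s is larger.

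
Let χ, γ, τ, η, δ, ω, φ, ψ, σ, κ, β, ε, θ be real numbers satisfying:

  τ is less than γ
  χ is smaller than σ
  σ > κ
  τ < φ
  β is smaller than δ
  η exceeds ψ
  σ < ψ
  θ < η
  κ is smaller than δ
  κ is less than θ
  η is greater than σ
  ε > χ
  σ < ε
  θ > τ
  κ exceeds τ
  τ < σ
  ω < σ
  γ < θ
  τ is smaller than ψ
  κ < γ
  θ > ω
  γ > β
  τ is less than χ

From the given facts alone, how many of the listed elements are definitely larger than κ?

From κ the given relations immediately reach γ, σ, θ, δ.
From those, ψ, ε, η — 7 in total.
Nothing else is reachable above κ; 7 in all.

7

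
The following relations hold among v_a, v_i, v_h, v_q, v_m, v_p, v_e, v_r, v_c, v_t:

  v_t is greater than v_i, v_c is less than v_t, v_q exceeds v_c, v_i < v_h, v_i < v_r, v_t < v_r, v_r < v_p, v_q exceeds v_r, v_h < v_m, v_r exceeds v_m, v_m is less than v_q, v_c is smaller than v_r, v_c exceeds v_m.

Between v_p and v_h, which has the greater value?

v_p

The relevant relations are v_h < v_m; v_m < v_c; v_c < v_t; v_t < v_r; v_r < v_p.
Chaining these gives v_h < v_m < v_c < v_t < v_r < v_p.
So v_h < v_p; v_p is the larger of the two.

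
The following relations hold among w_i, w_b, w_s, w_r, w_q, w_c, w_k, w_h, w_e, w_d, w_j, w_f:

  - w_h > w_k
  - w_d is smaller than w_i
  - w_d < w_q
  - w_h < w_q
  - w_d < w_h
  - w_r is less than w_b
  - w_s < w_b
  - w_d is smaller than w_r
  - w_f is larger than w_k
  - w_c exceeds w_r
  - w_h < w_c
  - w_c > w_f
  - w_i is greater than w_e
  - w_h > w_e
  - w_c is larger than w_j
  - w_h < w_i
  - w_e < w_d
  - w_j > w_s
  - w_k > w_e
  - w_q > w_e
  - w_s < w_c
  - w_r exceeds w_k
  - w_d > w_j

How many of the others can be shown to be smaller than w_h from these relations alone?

The elements the relations force below w_h are w_s, w_e, w_k, w_j, w_d — no chain reaches any other.
That is 5.

5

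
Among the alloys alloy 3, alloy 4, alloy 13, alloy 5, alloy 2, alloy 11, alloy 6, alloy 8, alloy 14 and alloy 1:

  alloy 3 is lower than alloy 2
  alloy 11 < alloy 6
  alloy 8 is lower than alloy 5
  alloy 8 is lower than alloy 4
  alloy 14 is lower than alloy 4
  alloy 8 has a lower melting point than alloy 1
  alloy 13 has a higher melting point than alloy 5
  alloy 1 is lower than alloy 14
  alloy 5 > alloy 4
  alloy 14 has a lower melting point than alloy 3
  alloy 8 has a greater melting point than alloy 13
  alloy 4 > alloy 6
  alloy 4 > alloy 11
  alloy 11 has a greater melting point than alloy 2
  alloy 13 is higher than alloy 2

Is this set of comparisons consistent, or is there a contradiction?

inconsistent

We have alloy 13 < alloy 8 stated directly, yet also alloy 8 < alloy 1 < alloy 14 < alloy 3 < alloy 2 < alloy 11 < alloy 6 < alloy 4 < alloy 5 < alloy 13 by chaining the others — so alloy 8 < alloy 13. Contradiction.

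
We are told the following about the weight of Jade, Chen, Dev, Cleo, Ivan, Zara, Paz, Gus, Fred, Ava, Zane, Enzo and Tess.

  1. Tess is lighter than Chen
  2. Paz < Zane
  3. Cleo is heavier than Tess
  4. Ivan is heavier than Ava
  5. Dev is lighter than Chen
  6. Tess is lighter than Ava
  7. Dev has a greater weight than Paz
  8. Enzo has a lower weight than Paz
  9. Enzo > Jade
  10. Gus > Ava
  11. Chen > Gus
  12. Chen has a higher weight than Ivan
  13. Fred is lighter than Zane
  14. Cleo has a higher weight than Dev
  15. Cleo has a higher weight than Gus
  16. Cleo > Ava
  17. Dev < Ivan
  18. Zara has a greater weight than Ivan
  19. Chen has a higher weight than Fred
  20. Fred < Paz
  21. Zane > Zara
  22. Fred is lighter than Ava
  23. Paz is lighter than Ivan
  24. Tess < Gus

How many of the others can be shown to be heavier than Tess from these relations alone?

Directly above Tess: Ava, Gus, Cleo, Chen.
One step further: Ivan (5 so far).
One step further: Zara (6 so far).
One step further: Zane (7 so far).
No other element is forced above Tess by the given relations, so the count is 7.

7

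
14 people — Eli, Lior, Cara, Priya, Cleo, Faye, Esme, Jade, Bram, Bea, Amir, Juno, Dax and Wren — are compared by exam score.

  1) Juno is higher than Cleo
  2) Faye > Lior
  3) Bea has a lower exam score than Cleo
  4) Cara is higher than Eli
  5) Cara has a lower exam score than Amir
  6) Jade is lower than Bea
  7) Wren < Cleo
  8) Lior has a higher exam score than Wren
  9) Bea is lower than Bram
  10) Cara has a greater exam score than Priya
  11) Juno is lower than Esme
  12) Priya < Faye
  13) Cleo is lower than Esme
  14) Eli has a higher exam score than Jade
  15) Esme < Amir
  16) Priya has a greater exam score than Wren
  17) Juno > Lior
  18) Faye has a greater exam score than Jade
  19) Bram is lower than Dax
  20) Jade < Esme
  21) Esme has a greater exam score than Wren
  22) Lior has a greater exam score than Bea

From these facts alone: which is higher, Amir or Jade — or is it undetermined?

Chaining the given relations: Jade < Bea < Cleo < Juno < Esme < Amir.
So Amir is higher.

Amir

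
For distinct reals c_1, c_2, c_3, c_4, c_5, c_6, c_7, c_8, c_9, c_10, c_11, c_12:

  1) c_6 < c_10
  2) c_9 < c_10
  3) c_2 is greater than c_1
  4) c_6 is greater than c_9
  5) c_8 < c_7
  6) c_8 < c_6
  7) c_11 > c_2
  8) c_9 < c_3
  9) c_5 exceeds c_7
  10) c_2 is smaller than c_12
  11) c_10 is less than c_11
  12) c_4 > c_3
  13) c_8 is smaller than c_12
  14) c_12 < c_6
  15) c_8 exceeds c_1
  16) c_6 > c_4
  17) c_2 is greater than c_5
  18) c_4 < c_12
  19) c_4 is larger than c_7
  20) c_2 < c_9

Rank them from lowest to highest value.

c_1 < c_8 < c_7 < c_5 < c_2 < c_9 < c_3 < c_4 < c_12 < c_6 < c_10 < c_11

Each adjacent pair is fixed by a given relation: c_1 < c_8; c_8 < c_7; c_7 < c_5; c_5 < c_2; c_2 < c_9; c_9 < c_3; c_3 < c_4; c_4 < c_12; c_12 < c_6; c_6 < c_10; c_10 < c_11. Chaining them end to end gives the full order.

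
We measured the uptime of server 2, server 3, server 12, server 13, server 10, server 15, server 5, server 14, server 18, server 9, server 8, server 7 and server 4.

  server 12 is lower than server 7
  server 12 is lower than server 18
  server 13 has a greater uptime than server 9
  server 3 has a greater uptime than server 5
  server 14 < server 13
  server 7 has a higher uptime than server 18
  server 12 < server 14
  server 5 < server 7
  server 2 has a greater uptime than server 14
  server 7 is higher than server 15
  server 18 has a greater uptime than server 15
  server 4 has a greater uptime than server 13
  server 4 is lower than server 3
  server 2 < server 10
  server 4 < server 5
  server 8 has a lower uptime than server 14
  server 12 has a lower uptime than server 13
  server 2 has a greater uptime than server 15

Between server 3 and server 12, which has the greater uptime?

server 12 < server 14 < server 13 < server 4 < server 5 < server 3, by transitivity through server 14, server 13, server 4, server 5.
So server 12 < server 3; server 3 is the higher of the two.

server 3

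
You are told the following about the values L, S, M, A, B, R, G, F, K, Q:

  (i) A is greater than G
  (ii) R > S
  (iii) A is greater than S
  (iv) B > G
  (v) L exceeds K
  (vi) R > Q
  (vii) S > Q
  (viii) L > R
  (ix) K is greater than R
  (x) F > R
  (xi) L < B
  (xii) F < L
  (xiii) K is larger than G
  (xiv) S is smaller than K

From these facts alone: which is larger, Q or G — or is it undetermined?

Following every chain through G: above G we get K, L, A, B.
Q is not reached, and no chain runs the other way from Q to G.
So the given relations leave the order of G and Q undetermined.

undetermined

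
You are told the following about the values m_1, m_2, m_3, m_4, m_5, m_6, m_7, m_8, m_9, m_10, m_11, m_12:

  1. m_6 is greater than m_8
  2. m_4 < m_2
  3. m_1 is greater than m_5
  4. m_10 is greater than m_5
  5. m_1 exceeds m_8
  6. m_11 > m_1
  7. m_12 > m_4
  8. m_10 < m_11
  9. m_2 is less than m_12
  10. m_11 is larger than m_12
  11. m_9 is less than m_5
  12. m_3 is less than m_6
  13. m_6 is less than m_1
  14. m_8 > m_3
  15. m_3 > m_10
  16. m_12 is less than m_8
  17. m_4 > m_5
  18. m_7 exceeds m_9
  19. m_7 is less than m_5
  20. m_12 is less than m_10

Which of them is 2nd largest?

Piecing the relations together gives one ordering: m_9 < m_7 < m_5 < m_4 < m_2 < m_12 < m_10 < m_3 < m_8 < m_6 < m_1 < m_11.
Counting 2 from the largest end gives m_1.

m_1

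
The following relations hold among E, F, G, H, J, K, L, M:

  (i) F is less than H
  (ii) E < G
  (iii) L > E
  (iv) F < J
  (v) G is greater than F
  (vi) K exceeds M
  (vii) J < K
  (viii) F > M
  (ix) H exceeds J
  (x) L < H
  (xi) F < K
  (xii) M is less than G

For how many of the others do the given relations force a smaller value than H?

5

The elements the relations force below H are E, M, F, J, L — no chain reaches any other.
That is 5.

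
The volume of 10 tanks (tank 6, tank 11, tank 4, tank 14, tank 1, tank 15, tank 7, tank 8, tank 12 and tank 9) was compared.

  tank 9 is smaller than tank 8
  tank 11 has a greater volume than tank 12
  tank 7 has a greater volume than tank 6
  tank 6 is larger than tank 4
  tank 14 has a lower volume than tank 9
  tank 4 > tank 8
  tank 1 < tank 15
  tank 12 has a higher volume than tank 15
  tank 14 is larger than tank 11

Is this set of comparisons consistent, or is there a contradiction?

consistent

Every relation is compatible with tank 1 < tank 15 < tank 12 < tank 11 < tank 14 < tank 9 < tank 8 < tank 4 < tank 6 < tank 7; the set is consistent.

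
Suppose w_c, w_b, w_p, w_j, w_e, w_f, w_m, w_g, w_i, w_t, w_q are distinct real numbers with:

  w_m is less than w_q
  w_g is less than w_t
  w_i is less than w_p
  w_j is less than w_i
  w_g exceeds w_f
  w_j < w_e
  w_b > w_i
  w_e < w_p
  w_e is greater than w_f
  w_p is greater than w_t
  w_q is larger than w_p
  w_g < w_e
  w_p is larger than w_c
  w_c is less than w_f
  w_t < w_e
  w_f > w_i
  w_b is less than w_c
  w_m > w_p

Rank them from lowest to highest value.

w_j < w_i < w_b < w_c < w_f < w_g < w_t < w_e < w_p < w_m < w_q

Nothing is placed below w_j, so it is least; from there w_j < w_i; w_i < w_b; w_b < w_c; w_c < w_f; w_f < w_g; w_g < w_t; w_t < w_e; w_e < w_p; w_p < w_m; w_m < w_q, each given directly.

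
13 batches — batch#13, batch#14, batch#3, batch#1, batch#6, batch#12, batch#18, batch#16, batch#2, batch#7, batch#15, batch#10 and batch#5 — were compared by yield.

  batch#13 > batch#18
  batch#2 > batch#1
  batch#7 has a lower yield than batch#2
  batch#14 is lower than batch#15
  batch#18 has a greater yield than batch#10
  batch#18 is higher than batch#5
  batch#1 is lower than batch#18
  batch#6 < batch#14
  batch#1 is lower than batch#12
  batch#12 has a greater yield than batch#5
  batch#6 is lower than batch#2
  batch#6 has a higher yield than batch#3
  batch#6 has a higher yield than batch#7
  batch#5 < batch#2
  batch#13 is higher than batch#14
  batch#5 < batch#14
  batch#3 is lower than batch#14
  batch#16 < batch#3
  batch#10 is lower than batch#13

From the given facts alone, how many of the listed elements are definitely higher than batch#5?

6

From batch#5 the given relations immediately reach batch#2, batch#18, batch#12, batch#14.
From those, batch#13, batch#15 — 6 in total.
Nothing else is reachable above batch#5; 6 in all.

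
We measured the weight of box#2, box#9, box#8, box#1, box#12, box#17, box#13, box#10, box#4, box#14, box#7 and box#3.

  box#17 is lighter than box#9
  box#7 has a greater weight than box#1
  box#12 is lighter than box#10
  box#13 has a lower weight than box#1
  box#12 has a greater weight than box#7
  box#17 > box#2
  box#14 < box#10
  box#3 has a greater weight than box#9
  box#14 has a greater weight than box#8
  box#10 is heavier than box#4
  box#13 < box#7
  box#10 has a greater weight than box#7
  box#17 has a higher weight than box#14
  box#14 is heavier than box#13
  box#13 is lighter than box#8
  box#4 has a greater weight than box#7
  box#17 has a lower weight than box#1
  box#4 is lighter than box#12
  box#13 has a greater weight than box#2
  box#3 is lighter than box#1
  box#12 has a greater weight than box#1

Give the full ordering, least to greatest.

box#2 < box#13 < box#8 < box#14 < box#17 < box#9 < box#3 < box#1 < box#7 < box#4 < box#12 < box#10

Nothing is placed below box#2, so it is least; from there box#2 < box#13; box#13 < box#8; box#8 < box#14; box#14 < box#17; box#17 < box#9; box#9 < box#3; box#3 < box#1; box#1 < box#7; box#7 < box#4; box#4 < box#12; box#12 < box#10, each given directly.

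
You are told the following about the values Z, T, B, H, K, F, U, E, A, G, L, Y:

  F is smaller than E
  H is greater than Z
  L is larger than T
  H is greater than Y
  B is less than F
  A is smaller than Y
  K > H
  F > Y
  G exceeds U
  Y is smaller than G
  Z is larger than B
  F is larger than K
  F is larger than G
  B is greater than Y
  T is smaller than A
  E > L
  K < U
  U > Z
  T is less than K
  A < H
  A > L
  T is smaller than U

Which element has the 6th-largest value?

The consecutive relations fix a unique order: T < L < A < Y < B < Z < H < K < U < G < F < E.
Counting 6 from the largest end gives H.

H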